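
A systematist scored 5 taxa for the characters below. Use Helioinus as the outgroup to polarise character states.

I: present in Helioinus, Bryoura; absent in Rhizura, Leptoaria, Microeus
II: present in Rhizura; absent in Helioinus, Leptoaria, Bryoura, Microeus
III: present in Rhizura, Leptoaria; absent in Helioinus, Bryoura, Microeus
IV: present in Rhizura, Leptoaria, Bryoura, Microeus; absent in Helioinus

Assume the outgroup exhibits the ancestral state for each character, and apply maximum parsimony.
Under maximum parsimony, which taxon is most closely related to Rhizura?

Leptoaria

Character polarity is set by the outgroup: the derived state is whichever differs from the outgroup's state, so for I the derived state is 'absent', and for the remaining characters it is 'present'.
Only Leptoaria, Microeus, and Rhizura show the derived state 'absent' for I, supporting them as a clade.
II (derived state 'present') is unique to Rhizura (autapomorphy; uninformative for grouping).
Only Leptoaria and Rhizura show the derived state 'present' for III, supporting them as a clade.
IV (derived state 'present') is shared by all ingroup taxa — unites the whole ingroup.
Most parsimonious ingroup topology: (((Rhizura,Leptoaria),Microeus),Bryoura).
Rhizura and Leptoaria form a cherry on this tree, so they are sister taxa.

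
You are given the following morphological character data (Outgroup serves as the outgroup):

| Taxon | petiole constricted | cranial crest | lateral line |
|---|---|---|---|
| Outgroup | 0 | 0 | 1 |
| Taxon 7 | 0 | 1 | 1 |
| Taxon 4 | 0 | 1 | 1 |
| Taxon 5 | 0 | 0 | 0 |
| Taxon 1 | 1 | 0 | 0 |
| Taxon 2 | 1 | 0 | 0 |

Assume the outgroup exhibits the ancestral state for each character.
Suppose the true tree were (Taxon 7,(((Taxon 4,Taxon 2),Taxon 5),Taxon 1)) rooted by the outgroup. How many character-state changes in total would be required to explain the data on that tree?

6

Map each character onto (Taxon 7,(((Taxon 4,Taxon 2),Taxon 5),Taxon 1)) (rooted by Outgroup) and count the minimum state changes it requires (Fitch parsimony):
petiole constricted: 2; cranial crest: 2; lateral line: 2.
Total tree length = 6.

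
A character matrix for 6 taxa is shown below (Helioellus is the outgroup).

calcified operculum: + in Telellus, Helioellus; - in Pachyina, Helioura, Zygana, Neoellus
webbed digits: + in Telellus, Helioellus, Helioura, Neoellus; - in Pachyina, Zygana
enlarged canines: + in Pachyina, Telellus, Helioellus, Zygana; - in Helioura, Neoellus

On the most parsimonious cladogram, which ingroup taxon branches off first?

Telellus

The outgroup has state '+' for every character, so '-' is the derived state throughout.
calcified operculum (derived state '-') is shared by Helioura, Neoellus, Pachyina, and Zygana — a synapomorphy uniting that clade.
Only Pachyina and Zygana show the derived state '-' for webbed digits, supporting them as a clade.
Only Helioura and Neoellus show the derived state '-' for enlarged canines, supporting them as a clade.
Most parsimonious ingroup topology: (((Zygana,Pachyina),(Helioura,Neoellus)),Telellus).
Telellus is sister to the clade containing all other ingroup taxa, so it is the earliest-diverging (most basal) ingroup lineage.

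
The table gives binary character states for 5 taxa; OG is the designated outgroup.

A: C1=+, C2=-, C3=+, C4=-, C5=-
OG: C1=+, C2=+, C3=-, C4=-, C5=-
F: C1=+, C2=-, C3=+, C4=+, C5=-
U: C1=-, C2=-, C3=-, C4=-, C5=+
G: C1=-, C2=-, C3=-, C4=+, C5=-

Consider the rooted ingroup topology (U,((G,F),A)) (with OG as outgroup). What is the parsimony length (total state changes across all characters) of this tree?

7

Map each character onto (U,((G,F),A)) (rooted by OG) and count the minimum state changes it requires (Fitch parsimony):
C1: 2; C2: 1; C3: 2; C4: 1; C5: 1.
Total tree length = 7.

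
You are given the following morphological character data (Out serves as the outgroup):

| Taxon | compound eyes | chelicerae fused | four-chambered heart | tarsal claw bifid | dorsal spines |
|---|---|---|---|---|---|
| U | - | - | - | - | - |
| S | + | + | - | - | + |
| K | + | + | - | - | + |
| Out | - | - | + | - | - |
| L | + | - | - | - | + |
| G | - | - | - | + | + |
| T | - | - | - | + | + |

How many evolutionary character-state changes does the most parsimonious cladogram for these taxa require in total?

5

Character polarity is set by the outgroup: the derived state is whichever differs from the outgroup's state, so for four-chambered heart the derived state is '-', and for the remaining characters it is '+'.
compound eyes: derived state '+' in K, L, and S only — synapomorphy for {K, L, S}.
chelicerae fused: derived state '+' in K and S only — synapomorphy for {K, S}.
four-chambered heart (derived state '-') is shared by all ingroup taxa — unites the whole ingroup.
tarsal claw bifid: derived state '+' in G and T only — synapomorphy for {G, T}.
dorsal spines (derived state '+') is shared by G, K, L, S, and T — a synapomorphy uniting that clade.
Most parsimonious ingroup topology: ((((K,S),L),(T,G)),U).
Changes per character on this tree: compound eyes: 1; chelicerae fused: 1; four-chambered heart: 1; tarsal claw bifid: 1; dorsal spines: 1.
Total = 5.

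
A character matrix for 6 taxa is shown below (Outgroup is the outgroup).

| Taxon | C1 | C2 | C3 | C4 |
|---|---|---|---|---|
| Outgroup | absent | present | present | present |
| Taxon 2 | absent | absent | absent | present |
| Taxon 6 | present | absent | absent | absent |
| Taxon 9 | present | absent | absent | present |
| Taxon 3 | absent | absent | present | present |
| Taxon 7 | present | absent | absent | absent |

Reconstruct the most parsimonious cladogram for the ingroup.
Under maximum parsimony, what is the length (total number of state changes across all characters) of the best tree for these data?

4

Character polarity is set by the outgroup: the derived state is whichever differs from the outgroup's state, so for C2, C3, C4 the derived state is 'absent', and for the remaining characters it is 'present'.
C1: derived state 'present' in Taxon 6, Taxon 7, and Taxon 9 only — synapomorphy for {Taxon 6, Taxon 7, Taxon 9}.
All ingroup taxa share the derived state 'absent' for C2; it defines the ingroup but does not resolve relationships within it.
C3 (derived state 'absent') is shared by Taxon 2, Taxon 6, Taxon 7, and Taxon 9 — a synapomorphy uniting that clade.
C4: derived state 'absent' in Taxon 6 and Taxon 7 only — synapomorphy for {Taxon 6, Taxon 7}.
Most parsimonious ingroup topology: ((Taxon 2,((Taxon 6,Taxon 7),Taxon 9)),Taxon 3).
Changes per character on this tree: C1: 1; C2: 1; C3: 1; C4: 1.
Total = 4.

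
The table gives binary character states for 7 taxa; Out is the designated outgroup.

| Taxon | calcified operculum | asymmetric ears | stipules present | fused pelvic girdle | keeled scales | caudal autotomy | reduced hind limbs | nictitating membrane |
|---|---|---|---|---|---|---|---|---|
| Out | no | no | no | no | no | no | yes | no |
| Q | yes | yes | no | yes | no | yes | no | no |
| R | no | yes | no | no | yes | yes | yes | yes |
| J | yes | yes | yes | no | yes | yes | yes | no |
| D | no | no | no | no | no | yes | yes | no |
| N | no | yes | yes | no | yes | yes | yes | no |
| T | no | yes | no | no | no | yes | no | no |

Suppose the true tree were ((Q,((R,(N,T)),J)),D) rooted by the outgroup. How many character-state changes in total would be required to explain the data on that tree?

12

Map each character onto ((Q,((R,(N,T)),J)),D) (rooted by Out) and count the minimum state changes it requires (Fitch parsimony):
calcified operculum: 2; asymmetric ears: 1; stipules present: 2; fused pelvic girdle: 1; keeled scales: 2; caudal autotomy: 1; reduced hind limbs: 2; nictitating membrane: 1.
Total tree length = 12.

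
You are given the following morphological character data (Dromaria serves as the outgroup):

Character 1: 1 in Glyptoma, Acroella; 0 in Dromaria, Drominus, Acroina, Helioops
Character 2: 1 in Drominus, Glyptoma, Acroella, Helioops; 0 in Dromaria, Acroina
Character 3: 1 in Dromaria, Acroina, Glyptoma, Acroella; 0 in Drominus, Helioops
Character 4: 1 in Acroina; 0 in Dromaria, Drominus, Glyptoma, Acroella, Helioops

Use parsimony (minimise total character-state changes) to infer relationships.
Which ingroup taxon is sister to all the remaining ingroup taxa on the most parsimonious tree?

Acroina

Character polarity is set by the outgroup: the derived state is whichever differs from the outgroup's state, so for Character 3 the derived state is '0', and for the remaining characters it is '1'.
Character 1: derived state '1' in Acroella and Glyptoma only — synapomorphy for {Acroella, Glyptoma}.
Character 2 (derived state '1') is shared by Acroella, Drominus, Glyptoma, and Helioops — a synapomorphy uniting that clade.
Only Drominus and Helioops show the derived state '0' for Character 3, supporting them as a clade.
Character 4: derived state '1' in Acroina only — an autapomorphy, so it tells us nothing about relationships among taxa.
Most parsimonious ingroup topology: (((Drominus,Helioops),(Glyptoma,Acroella)),Acroina).
Acroina is sister to the clade containing all other ingroup taxa, so it is the earliest-diverging (most basal) ingroup lineage.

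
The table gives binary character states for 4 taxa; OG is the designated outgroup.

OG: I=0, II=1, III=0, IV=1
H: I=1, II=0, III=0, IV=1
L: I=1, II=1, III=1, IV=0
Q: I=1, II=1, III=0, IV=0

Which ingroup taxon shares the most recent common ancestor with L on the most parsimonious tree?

Q

Character polarity is set by the outgroup: the derived state is whichever differs from the outgroup's state, so for II, IV the derived state is '0', and for the remaining characters it is '1'.
I (derived state '1') is shared by all ingroup taxa — unites the whole ingroup.
II: derived state '0' in H only — an autapomorphy, so it tells us nothing about relationships among taxa.
III (derived state '1') is unique to L (autapomorphy; uninformative for grouping).
IV: derived state '0' in L and Q only — synapomorphy for {L, Q}.
Most parsimonious ingroup topology: (H,(L,Q)).
L and Q form a cherry on this tree, so they are sister taxa.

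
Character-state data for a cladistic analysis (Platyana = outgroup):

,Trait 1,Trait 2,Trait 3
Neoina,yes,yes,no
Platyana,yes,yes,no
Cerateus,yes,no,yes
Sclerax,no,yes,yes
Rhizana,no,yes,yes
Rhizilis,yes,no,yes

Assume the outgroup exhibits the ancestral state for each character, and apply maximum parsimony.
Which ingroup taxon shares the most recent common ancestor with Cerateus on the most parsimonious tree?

Rhizilis

Character polarity is set by the outgroup: the derived state is whichever differs from the outgroup's state, so for Trait 1, Trait 2 the derived state is 'no', and for the remaining characters it is 'yes'.
Only Rhizana and Sclerax show the derived state 'no' for Trait 1, supporting them as a clade.
Trait 2 (derived state 'no') is shared by Cerateus and Rhizilis — a synapomorphy uniting that clade.
Trait 3 (derived state 'yes') is shared by Cerateus, Rhizana, Rhizilis, and Sclerax — a synapomorphy uniting that clade.
Most parsimonious ingroup topology: (Neoina,((Cerateus,Rhizilis),(Rhizana,Sclerax))).
Cerateus and Rhizilis form a cherry on this tree, so they are sister taxa.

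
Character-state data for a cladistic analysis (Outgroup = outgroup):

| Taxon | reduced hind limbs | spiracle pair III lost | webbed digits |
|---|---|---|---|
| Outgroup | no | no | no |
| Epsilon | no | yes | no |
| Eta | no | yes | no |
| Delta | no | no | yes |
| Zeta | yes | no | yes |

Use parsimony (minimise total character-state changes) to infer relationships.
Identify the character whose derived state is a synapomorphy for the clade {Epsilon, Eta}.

The outgroup has state 'no' for every character, so 'yes' is the derived state throughout.
reduced hind limbs: derived state 'yes' in Zeta only — an autapomorphy, so it tells us nothing about relationships among taxa.
spiracle pair III lost (derived state 'yes') is shared by Epsilon and Eta — a synapomorphy uniting that clade.
webbed digits: derived state 'yes' in Delta and Zeta only — synapomorphy for {Delta, Zeta}.
Most parsimonious ingroup topology: ((Epsilon,Eta),(Delta,Zeta)).
The clade {Epsilon, Eta} is supported by spiracle pair III lost: its derived state 'yes' occurs in exactly those taxa and in no other taxon (including the outgroup).

spiracle pair III lost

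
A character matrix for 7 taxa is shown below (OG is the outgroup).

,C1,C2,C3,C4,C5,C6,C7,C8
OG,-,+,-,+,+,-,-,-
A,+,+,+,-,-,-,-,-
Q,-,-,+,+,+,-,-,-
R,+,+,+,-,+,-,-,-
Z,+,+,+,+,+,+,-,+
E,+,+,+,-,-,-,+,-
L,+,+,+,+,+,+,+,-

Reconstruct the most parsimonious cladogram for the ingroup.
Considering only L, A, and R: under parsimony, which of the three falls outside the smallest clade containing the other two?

Character polarity is set by the outgroup: the derived state is whichever differs from the outgroup's state, so for C2, C4, C5 the derived state is '-', and for the remaining characters it is '+'.
Only A, E, L, R, and Z show the derived state '+' for C1, supporting them as a clade.
C2 (derived state '-') is unique to Q (autapomorphy; uninformative for grouping).
C3 (derived state '+') is shared by all ingroup taxa — unites the whole ingroup.
Only A, E, and R show the derived state '-' for C4, supporting them as a clade.
C5: derived state '-' in A and E only — synapomorphy for {A, E}.
C6: derived state '+' in L and Z only — synapomorphy for {L, Z}.
C7 (state '+') occurs in E and L but conflicts with the nesting implied by the other characters — most parsimoniously interpreted as homoplasy.
C8: derived state '+' in Z only — an autapomorphy, so it tells us nothing about relationships among taxa.
Most parsimonious ingroup topology: ((((A,E),R),(Z,L)),Q).
A and R share a more recent common ancestor with each other than either does with L, so L is the least closely related of the three.

L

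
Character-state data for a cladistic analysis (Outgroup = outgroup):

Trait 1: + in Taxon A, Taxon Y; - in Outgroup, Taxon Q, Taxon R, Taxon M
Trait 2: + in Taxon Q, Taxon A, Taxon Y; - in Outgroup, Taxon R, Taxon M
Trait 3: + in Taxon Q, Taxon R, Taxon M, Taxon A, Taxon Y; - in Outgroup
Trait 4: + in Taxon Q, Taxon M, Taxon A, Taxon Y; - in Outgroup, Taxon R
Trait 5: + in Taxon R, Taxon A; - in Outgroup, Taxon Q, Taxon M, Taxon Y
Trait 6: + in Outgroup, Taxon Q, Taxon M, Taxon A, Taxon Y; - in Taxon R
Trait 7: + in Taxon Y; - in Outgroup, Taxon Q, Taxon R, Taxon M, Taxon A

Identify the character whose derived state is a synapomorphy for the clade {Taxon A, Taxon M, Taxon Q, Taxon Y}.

Trait 4

Character polarity is set by the outgroup: the derived state is whichever differs from the outgroup's state, so for Trait 6 the derived state is '-', and for the remaining characters it is '+'.
Only Taxon A and Taxon Y show the derived state '+' for Trait 1, supporting them as a clade.
Trait 2 (derived state '+') is shared by Taxon A, Taxon Q, and Taxon Y — a synapomorphy uniting that clade.
Trait 3 (derived state '+') is shared by all ingroup taxa — unites the whole ingroup.
Trait 4 (derived state '+') is shared by Taxon A, Taxon M, Taxon Q, and Taxon Y — a synapomorphy uniting that clade.
Trait 5 (state '+') occurs in Taxon A and Taxon R but conflicts with the nesting implied by the other characters — most parsimoniously interpreted as homoplasy.
Trait 6 (derived state '-') is unique to Taxon R (autapomorphy; uninformative for grouping).
Trait 7 (derived state '+') is unique to Taxon Y (autapomorphy; uninformative for grouping).
Most parsimonious ingroup topology: (((Taxon Q,(Taxon A,Taxon Y)),Taxon M),Taxon R).
The clade {Taxon A, Taxon M, Taxon Q, Taxon Y} is supported by Trait 4: its derived state '+' occurs in exactly those taxa and in no other taxon (including the outgroup).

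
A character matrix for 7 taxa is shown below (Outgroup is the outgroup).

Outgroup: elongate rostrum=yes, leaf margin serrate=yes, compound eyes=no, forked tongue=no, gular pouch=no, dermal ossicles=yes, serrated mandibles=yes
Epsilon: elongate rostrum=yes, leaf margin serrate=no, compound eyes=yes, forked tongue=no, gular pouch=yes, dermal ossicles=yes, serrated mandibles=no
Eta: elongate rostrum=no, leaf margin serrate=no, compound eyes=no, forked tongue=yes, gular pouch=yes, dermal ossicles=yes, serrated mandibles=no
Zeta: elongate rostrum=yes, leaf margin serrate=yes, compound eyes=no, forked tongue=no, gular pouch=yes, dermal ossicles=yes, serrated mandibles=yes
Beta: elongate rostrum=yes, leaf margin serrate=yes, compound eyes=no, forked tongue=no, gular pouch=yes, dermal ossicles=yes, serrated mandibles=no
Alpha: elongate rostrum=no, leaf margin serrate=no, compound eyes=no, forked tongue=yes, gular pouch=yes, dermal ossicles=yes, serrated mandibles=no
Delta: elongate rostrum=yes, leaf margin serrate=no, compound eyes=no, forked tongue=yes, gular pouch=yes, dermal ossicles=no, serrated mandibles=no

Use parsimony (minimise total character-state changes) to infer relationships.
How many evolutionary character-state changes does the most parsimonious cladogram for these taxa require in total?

Character polarity is set by the outgroup: the derived state is whichever differs from the outgroup's state, so for elongate rostrum, leaf margin serrate, dermal ossicles, serrated mandibles the derived state is 'no', and for the remaining characters it is 'yes'.
elongate rostrum: derived state 'no' in Alpha and Eta only — synapomorphy for {Alpha, Eta}.
leaf margin serrate: derived state 'no' in Alpha, Delta, Epsilon, and Eta only — synapomorphy for {Alpha, Delta, Epsilon, Eta}.
compound eyes (derived state 'yes') is unique to Epsilon (autapomorphy; uninformative for grouping).
forked tongue: derived state 'yes' in Alpha, Delta, and Eta only — synapomorphy for {Alpha, Delta, Eta}.
gular pouch (derived state 'yes') is shared by all ingroup taxa — unites the whole ingroup.
dermal ossicles: derived state 'no' in Delta only — an autapomorphy, so it tells us nothing about relationships among taxa.
serrated mandibles: derived state 'no' in Alpha, Beta, Delta, Epsilon, and Eta only — synapomorphy for {Alpha, Beta, Delta, Epsilon, Eta}.
Most parsimonious ingroup topology: (((Epsilon,((Eta,Alpha),Delta)),Beta),Zeta).
Changes per character on this tree: elongate rostrum: 1; leaf margin serrate: 1; compound eyes: 1; forked tongue: 1; gular pouch: 1; dermal ossicles: 1; serrated mandibles: 1.
Total = 7.

7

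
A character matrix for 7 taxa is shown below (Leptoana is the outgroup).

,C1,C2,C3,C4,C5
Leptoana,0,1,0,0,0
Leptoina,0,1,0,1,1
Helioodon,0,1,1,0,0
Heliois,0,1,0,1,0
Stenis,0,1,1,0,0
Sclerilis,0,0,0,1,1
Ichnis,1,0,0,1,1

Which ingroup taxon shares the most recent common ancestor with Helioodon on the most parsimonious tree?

Character polarity is set by the outgroup: the derived state is whichever differs from the outgroup's state, so for C2 the derived state is '0', and for the remaining characters it is '1'.
C1: derived state '1' in Ichnis only — an autapomorphy, so it tells us nothing about relationships among taxa.
C2: derived state '0' in Ichnis and Sclerilis only — synapomorphy for {Ichnis, Sclerilis}.
C3 (derived state '1') is shared by Helioodon and Stenis — a synapomorphy uniting that clade.
C4 (derived state '1') is shared by Heliois, Ichnis, Leptoina, and Sclerilis — a synapomorphy uniting that clade.
C5: derived state '1' in Ichnis, Leptoina, and Sclerilis only — synapomorphy for {Ichnis, Leptoina, Sclerilis}.
Most parsimonious ingroup topology: (((Leptoina,(Sclerilis,Ichnis)),Heliois),(Helioodon,Stenis)).
Helioodon and Stenis form a cherry on this tree, so they are sister taxa.

Stenis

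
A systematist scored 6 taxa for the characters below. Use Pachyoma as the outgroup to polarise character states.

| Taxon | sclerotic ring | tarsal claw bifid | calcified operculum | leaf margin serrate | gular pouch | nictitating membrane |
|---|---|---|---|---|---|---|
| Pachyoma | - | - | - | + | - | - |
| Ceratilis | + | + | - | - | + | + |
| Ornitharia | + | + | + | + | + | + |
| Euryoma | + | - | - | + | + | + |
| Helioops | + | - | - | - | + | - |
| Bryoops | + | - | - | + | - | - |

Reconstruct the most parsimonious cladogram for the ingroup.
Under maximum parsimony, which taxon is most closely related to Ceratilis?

Ornitharia

Character polarity is set by the outgroup: the derived state is whichever differs from the outgroup's state, so for leaf margin serrate the derived state is '-', and for the remaining characters it is '+'.
sclerotic ring (derived state '+') is shared by all ingroup taxa — unites the whole ingroup.
tarsal claw bifid (derived state '+') is shared by Ceratilis and Ornitharia — a synapomorphy uniting that clade.
calcified operculum (derived state '+') is unique to Ornitharia (autapomorphy; uninformative for grouping).
leaf margin serrate (state '-') occurs in Ceratilis and Helioops but conflicts with the nesting implied by the other characters — most parsimoniously interpreted as homoplasy.
gular pouch: derived state '+' in Ceratilis, Euryoma, Helioops, and Ornitharia only — synapomorphy for {Ceratilis, Euryoma, Helioops, Ornitharia}.
nictitating membrane: derived state '+' in Ceratilis, Euryoma, and Ornitharia only — synapomorphy for {Ceratilis, Euryoma, Ornitharia}.
Most parsimonious ingroup topology: ((((Ceratilis,Ornitharia),Euryoma),Helioops),Bryoops).
Ceratilis and Ornitharia form a cherry on this tree, so they are sister taxa.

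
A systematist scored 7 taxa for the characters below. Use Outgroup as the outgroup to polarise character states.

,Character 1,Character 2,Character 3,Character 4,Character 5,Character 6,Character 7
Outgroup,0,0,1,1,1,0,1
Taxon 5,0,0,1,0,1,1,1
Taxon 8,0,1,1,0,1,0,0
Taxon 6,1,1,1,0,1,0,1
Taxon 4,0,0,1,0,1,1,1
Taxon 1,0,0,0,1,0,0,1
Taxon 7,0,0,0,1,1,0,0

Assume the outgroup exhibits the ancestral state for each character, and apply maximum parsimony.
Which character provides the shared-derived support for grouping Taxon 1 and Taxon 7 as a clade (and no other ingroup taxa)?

Character 3

Character polarity is set by the outgroup: the derived state is whichever differs from the outgroup's state, so for Character 3, Character 4, Character 5, Character 7 the derived state is '0', and for the remaining characters it is '1'.
Character 1 (derived state '1') is unique to Taxon 6 (autapomorphy; uninformative for grouping).
Character 2: derived state '1' in Taxon 6 and Taxon 8 only — synapomorphy for {Taxon 6, Taxon 8}.
Character 3: derived state '0' in Taxon 1 and Taxon 7 only — synapomorphy for {Taxon 1, Taxon 7}.
Only Taxon 4, Taxon 5, Taxon 6, and Taxon 8 show the derived state '0' for Character 4, supporting them as a clade.
Character 5: derived state '0' in Taxon 1 only — an autapomorphy, so it tells us nothing about relationships among taxa.
Character 6: derived state '1' in Taxon 4 and Taxon 5 only — synapomorphy for {Taxon 4, Taxon 5}.
Character 7 groups Taxon 7 and Taxon 8, which is incompatible with the clades supported by the remaining characters; treating it as convergent (homoplasy) costs fewer steps than any alternative tree.
Most parsimonious ingroup topology: (((Taxon 5,Taxon 4),(Taxon 8,Taxon 6)),(Taxon 1,Taxon 7)).
The clade {Taxon 1, Taxon 7} is supported by Character 3: its derived state '0' occurs in exactly those taxa and in no other taxon (including the outgroup).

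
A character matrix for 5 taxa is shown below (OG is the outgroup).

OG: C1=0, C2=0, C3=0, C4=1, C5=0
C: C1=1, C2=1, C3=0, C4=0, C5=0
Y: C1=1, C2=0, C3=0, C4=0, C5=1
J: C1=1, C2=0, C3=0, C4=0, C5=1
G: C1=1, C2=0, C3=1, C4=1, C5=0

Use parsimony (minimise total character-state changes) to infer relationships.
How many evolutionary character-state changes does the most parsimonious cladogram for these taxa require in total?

5

Character polarity is set by the outgroup: the derived state is whichever differs from the outgroup's state, so for C4 the derived state is '0', and for the remaining characters it is '1'.
All ingroup taxa share the derived state '1' for C1; it defines the ingroup but does not resolve relationships within it.
C2: derived state '1' in C only — an autapomorphy, so it tells us nothing about relationships among taxa.
C3 (derived state '1') is unique to G (autapomorphy; uninformative for grouping).
C4 (derived state '0') is shared by C, J, and Y — a synapomorphy uniting that clade.
C5: derived state '1' in J and Y only — synapomorphy for {J, Y}.
Most parsimonious ingroup topology: ((C,(Y,J)),G).
Changes per character on this tree: C1: 1; C2: 1; C3: 1; C4: 1; C5: 1.
Total = 5.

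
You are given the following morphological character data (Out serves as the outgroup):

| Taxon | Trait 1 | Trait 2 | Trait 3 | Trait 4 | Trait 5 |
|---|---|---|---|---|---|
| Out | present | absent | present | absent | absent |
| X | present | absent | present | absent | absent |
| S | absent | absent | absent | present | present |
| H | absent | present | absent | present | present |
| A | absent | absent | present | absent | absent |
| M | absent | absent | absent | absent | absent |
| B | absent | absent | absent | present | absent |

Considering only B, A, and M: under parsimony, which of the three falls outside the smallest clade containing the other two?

A

Character polarity is set by the outgroup: the derived state is whichever differs from the outgroup's state, so for Trait 1, Trait 3 the derived state is 'absent', and for the remaining characters it is 'present'.
Only A, B, H, M, and S show the derived state 'absent' for Trait 1, supporting them as a clade.
Trait 2 (derived state 'present') is unique to H (autapomorphy; uninformative for grouping).
Trait 3 (derived state 'absent') is shared by B, H, M, and S — a synapomorphy uniting that clade.
Trait 4: derived state 'present' in B, H, and S only — synapomorphy for {B, H, S}.
Trait 5: derived state 'present' in H and S only — synapomorphy for {H, S}.
Most parsimonious ingroup topology: (X,((((S,H),B),M),A)).
B and M share a more recent common ancestor with each other than either does with A, so A is the least closely related of the three.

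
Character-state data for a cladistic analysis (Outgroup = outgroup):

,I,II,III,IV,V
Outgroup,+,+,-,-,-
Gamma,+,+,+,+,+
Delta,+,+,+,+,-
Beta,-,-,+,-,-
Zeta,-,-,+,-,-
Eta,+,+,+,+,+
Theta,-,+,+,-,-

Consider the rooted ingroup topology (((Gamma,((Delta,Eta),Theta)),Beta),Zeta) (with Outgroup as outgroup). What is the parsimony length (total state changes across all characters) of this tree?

10

Map each character onto (((Gamma,((Delta,Eta),Theta)),Beta),Zeta) (rooted by Outgroup) and count the minimum state changes it requires (Fitch parsimony):
I: 3; II: 2; III: 1; IV: 2; V: 2.
Total tree length = 10.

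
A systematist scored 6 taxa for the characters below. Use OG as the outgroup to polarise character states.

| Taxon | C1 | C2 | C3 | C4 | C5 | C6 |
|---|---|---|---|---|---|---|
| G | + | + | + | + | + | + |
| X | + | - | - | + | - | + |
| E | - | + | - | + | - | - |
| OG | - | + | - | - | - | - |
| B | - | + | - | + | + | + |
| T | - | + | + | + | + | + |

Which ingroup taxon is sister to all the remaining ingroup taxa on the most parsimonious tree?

Character polarity is set by the outgroup: the derived state is whichever differs from the outgroup's state, so for C2 the derived state is '-', and for the remaining characters it is '+'.
C1 (state '+') occurs in G and X but conflicts with the nesting implied by the other characters — most parsimoniously interpreted as homoplasy.
C2: derived state '-' in X only — an autapomorphy, so it tells us nothing about relationships among taxa.
Only G and T show the derived state '+' for C3, supporting them as a clade.
C4 (derived state '+') is shared by all ingroup taxa — unites the whole ingroup.
C5: derived state '+' in B, G, and T only — synapomorphy for {B, G, T}.
C6 (derived state '+') is shared by B, G, T, and X — a synapomorphy uniting that clade.
Most parsimonious ingroup topology: ((((G,T),B),X),E).
E is sister to the clade containing all other ingroup taxa, so it is the earliest-diverging (most basal) ingroup lineage.

E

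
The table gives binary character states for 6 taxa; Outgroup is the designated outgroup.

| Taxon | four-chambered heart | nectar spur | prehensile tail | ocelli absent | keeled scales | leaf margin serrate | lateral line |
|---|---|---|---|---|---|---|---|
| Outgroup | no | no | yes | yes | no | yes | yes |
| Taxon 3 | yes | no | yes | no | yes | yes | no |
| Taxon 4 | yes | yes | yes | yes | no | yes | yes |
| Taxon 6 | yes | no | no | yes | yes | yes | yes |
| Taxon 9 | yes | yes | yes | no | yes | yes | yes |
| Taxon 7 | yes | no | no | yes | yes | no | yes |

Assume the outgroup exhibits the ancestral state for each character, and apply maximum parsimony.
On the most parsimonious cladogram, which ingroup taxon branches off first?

Taxon 4

Character polarity is set by the outgroup: the derived state is whichever differs from the outgroup's state, so for prehensile tail, ocelli absent, leaf margin serrate, lateral line the derived state is 'no', and for the remaining characters it is 'yes'.
All ingroup taxa share the derived state 'yes' for four-chambered heart; it defines the ingroup but does not resolve relationships within it.
nectar spur groups Taxon 4 and Taxon 9, which is incompatible with the clades supported by the remaining characters; treating it as convergent (homoplasy) costs fewer steps than any alternative tree.
prehensile tail (derived state 'no') is shared by Taxon 6 and Taxon 7 — a synapomorphy uniting that clade.
Only Taxon 3 and Taxon 9 show the derived state 'no' for ocelli absent, supporting them as a clade.
keeled scales: derived state 'yes' in Taxon 3, Taxon 6, Taxon 7, and Taxon 9 only — synapomorphy for {Taxon 3, Taxon 6, Taxon 7, Taxon 9}.
leaf margin serrate (derived state 'no') is unique to Taxon 7 (autapomorphy; uninformative for grouping).
lateral line: derived state 'no' in Taxon 3 only — an autapomorphy, so it tells us nothing about relationships among taxa.
Most parsimonious ingroup topology: (((Taxon 3,Taxon 9),(Taxon 6,Taxon 7)),Taxon 4).
Taxon 4 is sister to the clade containing all other ingroup taxa, so it is the earliest-diverging (most basal) ingroup lineage.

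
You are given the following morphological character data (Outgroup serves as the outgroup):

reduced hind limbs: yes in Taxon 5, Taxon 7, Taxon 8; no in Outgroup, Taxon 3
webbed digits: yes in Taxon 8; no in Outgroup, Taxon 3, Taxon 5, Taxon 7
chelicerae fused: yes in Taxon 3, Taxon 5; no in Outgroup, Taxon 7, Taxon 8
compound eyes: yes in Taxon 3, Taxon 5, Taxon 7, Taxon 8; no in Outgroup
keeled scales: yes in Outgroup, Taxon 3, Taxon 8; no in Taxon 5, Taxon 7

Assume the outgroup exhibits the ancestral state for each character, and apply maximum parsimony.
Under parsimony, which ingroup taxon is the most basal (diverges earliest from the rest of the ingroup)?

Taxon 3

Character polarity is set by the outgroup: the derived state is whichever differs from the outgroup's state, so for keeled scales the derived state is 'no', and for the remaining characters it is 'yes'.
reduced hind limbs: derived state 'yes' in Taxon 5, Taxon 7, and Taxon 8 only — synapomorphy for {Taxon 5, Taxon 7, Taxon 8}.
webbed digits (derived state 'yes') is unique to Taxon 8 (autapomorphy; uninformative for grouping).
chelicerae fused (state 'yes') occurs in Taxon 3 and Taxon 5 but conflicts with the nesting implied by the other characters — most parsimoniously interpreted as homoplasy.
compound eyes (derived state 'yes') is shared by all ingroup taxa — unites the whole ingroup.
Only Taxon 5 and Taxon 7 show the derived state 'no' for keeled scales, supporting them as a clade.
Most parsimonious ingroup topology: (Taxon 3,((Taxon 5,Taxon 7),Taxon 8)).
Taxon 3 is sister to the clade containing all other ingroup taxa, so it is the earliest-diverging (most basal) ingroup lineage.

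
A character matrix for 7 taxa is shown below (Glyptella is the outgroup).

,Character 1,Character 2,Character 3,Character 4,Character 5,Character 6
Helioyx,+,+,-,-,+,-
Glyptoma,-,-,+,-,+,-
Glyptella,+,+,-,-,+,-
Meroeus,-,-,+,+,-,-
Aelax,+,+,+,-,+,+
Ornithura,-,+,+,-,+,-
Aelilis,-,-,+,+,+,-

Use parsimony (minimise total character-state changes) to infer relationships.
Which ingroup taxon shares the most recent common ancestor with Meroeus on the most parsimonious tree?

Character polarity is set by the outgroup: the derived state is whichever differs from the outgroup's state, so for Character 1, Character 2, Character 5 the derived state is '-', and for the remaining characters it is '+'.
Only Aelilis, Glyptoma, Meroeus, and Ornithura show the derived state '-' for Character 1, supporting them as a clade.
Only Aelilis, Glyptoma, and Meroeus show the derived state '-' for Character 2, supporting them as a clade.
Character 3: derived state '+' in Aelax, Aelilis, Glyptoma, Meroeus, and Ornithura only — synapomorphy for {Aelax, Aelilis, Glyptoma, Meroeus, Ornithura}.
Only Aelilis and Meroeus show the derived state '+' for Character 4, supporting them as a clade.
Character 5: derived state '-' in Meroeus only — an autapomorphy, so it tells us nothing about relationships among taxa.
Character 6 (derived state '+') is unique to Aelax (autapomorphy; uninformative for grouping).
Most parsimonious ingroup topology: (((((Meroeus,Aelilis),Glyptoma),Ornithura),Aelax),Helioyx).
Meroeus and Aelilis form a cherry on this tree, so they are sister taxa.

Aelilis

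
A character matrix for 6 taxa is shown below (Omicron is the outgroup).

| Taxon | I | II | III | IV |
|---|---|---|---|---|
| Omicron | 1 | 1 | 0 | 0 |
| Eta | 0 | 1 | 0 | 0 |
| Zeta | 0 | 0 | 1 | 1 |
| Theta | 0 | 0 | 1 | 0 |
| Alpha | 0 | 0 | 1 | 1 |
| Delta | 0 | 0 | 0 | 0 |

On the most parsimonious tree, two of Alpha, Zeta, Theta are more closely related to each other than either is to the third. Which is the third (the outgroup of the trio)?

Theta

Character polarity is set by the outgroup: the derived state is whichever differs from the outgroup's state, so for I, II the derived state is '0', and for the remaining characters it is '1'.
All ingroup taxa share the derived state '0' for I; it defines the ingroup but does not resolve relationships within it.
II: derived state '0' in Alpha, Delta, Theta, and Zeta only — synapomorphy for {Alpha, Delta, Theta, Zeta}.
III (derived state '1') is shared by Alpha, Theta, and Zeta — a synapomorphy uniting that clade.
IV (derived state '1') is shared by Alpha and Zeta — a synapomorphy uniting that clade.
Most parsimonious ingroup topology: (Eta,(((Zeta,Alpha),Theta),Delta)).
Zeta and Alpha share a more recent common ancestor with each other than either does with Theta, so Theta is the least closely related of the three.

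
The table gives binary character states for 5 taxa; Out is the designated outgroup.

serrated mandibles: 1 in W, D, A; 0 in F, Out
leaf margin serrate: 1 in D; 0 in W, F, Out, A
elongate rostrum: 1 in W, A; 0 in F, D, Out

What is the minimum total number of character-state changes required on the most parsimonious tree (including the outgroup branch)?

3

The outgroup has state '0' for every character, so '1' is the derived state throughout.
serrated mandibles (derived state '1') is shared by A, D, and W — a synapomorphy uniting that clade.
leaf margin serrate: derived state '1' in D only — an autapomorphy, so it tells us nothing about relationships among taxa.
Only A and W show the derived state '1' for elongate rostrum, supporting them as a clade.
Most parsimonious ingroup topology: ((D,(A,W)),F).
Changes per character on this tree: serrated mandibles: 1; leaf margin serrate: 1; elongate rostrum: 1.
Total = 3.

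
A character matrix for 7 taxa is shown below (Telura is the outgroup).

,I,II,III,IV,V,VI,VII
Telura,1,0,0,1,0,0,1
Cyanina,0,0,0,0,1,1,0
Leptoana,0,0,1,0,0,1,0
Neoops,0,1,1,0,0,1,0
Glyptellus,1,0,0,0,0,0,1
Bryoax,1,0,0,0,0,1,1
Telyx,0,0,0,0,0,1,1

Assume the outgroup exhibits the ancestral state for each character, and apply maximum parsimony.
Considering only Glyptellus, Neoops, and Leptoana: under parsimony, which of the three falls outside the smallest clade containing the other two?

Glyptellus

Character polarity is set by the outgroup: the derived state is whichever differs from the outgroup's state, so for I, IV, VII the derived state is '0', and for the remaining characters it is '1'.
I: derived state '0' in Cyanina, Leptoana, Neoops, and Telyx only — synapomorphy for {Cyanina, Leptoana, Neoops, Telyx}.
II (derived state '1') is unique to Neoops (autapomorphy; uninformative for grouping).
III: derived state '1' in Leptoana and Neoops only — synapomorphy for {Leptoana, Neoops}.
All ingroup taxa share the derived state '0' for IV; it defines the ingroup but does not resolve relationships within it.
V: derived state '1' in Cyanina only — an autapomorphy, so it tells us nothing about relationships among taxa.
Only Bryoax, Cyanina, Leptoana, Neoops, and Telyx show the derived state '1' for VI, supporting them as a clade.
VII: derived state '0' in Cyanina, Leptoana, and Neoops only — synapomorphy for {Cyanina, Leptoana, Neoops}.
Most parsimonious ingroup topology: ((((Cyanina,(Leptoana,Neoops)),Telyx),Bryoax),Glyptellus).
Leptoana and Neoops share a more recent common ancestor with each other than either does with Glyptellus, so Glyptellus is the least closely related of the three.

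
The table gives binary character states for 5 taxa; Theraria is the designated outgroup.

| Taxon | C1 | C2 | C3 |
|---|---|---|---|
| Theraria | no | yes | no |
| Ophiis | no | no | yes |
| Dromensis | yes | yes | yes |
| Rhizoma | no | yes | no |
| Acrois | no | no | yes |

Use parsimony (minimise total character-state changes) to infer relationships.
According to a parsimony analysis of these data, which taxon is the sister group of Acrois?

Character polarity is set by the outgroup: the derived state is whichever differs from the outgroup's state, so for C2 the derived state is 'no', and for the remaining characters it is 'yes'.
C1: derived state 'yes' in Dromensis only — an autapomorphy, so it tells us nothing about relationships among taxa.
C2 (derived state 'no') is shared by Acrois and Ophiis — a synapomorphy uniting that clade.
C3 (derived state 'yes') is shared by Acrois, Dromensis, and Ophiis — a synapomorphy uniting that clade.
Most parsimonious ingroup topology: (((Ophiis,Acrois),Dromensis),Rhizoma).
Acrois and Ophiis form a cherry on this tree, so they are sister taxa.

Ophiis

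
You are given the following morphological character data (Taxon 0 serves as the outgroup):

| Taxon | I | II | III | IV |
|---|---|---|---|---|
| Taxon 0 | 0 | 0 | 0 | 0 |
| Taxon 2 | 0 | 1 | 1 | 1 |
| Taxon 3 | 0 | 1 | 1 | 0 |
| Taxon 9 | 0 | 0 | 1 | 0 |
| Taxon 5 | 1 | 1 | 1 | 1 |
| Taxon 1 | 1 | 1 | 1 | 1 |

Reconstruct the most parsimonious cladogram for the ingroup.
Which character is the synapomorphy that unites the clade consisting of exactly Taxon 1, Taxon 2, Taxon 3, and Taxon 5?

The outgroup has state '0' for every character, so '1' is the derived state throughout.
Only Taxon 1 and Taxon 5 show the derived state '1' for I, supporting them as a clade.
Only Taxon 1, Taxon 2, Taxon 3, and Taxon 5 show the derived state '1' for II, supporting them as a clade.
All ingroup taxa share the derived state '1' for III; it defines the ingroup but does not resolve relationships within it.
IV (derived state '1') is shared by Taxon 1, Taxon 2, and Taxon 5 — a synapomorphy uniting that clade.
Most parsimonious ingroup topology: (((Taxon 2,(Taxon 5,Taxon 1)),Taxon 3),Taxon 9).
The clade {Taxon 1, Taxon 2, Taxon 3, Taxon 5} is supported by II: its derived state '1' occurs in exactly those taxa and in no other taxon (including the outgroup).

II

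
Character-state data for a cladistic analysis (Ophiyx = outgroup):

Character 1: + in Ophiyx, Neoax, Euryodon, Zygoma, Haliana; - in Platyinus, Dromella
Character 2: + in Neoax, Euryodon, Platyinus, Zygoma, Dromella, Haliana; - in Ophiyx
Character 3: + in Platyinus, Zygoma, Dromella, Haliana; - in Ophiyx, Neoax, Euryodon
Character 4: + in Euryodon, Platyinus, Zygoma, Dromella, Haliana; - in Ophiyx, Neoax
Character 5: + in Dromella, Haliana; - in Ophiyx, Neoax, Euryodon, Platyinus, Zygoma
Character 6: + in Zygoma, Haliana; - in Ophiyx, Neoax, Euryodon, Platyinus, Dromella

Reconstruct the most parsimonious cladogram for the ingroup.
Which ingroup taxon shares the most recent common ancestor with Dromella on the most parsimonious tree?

Character polarity is set by the outgroup: the derived state is whichever differs from the outgroup's state, so for Character 1 the derived state is '-', and for the remaining characters it is '+'.
Only Dromella and Platyinus show the derived state '-' for Character 1, supporting them as a clade.
All ingroup taxa share the derived state '+' for Character 2; it defines the ingroup but does not resolve relationships within it.
Only Dromella, Haliana, Platyinus, and Zygoma show the derived state '+' for Character 3, supporting them as a clade.
Only Dromella, Euryodon, Haliana, Platyinus, and Zygoma show the derived state '+' for Character 4, supporting them as a clade.
Character 5 (state '+') occurs in Dromella and Haliana but conflicts with the nesting implied by the other characters — most parsimoniously interpreted as homoplasy.
Character 6: derived state '+' in Haliana and Zygoma only — synapomorphy for {Haliana, Zygoma}.
Most parsimonious ingroup topology: (Neoax,(Euryodon,((Platyinus,Dromella),(Zygoma,Haliana)))).
Dromella and Platyinus form a cherry on this tree, so they are sister taxa.

Platyinus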